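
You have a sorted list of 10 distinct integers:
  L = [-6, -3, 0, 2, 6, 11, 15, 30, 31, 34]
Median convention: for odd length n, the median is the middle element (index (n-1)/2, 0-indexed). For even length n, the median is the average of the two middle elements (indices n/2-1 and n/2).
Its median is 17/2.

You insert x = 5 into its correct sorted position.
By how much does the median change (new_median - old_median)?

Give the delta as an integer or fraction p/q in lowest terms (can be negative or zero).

Answer: -5/2

Derivation:
Old median = 17/2
After inserting x = 5: new sorted = [-6, -3, 0, 2, 5, 6, 11, 15, 30, 31, 34]
New median = 6
Delta = 6 - 17/2 = -5/2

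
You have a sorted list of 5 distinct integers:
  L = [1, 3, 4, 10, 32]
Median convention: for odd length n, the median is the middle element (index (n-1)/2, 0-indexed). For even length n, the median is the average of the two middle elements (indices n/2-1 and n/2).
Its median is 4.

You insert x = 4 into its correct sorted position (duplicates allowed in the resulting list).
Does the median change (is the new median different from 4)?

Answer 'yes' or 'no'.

Old median = 4
Insert x = 4
New median = 4
Changed? no

Answer: no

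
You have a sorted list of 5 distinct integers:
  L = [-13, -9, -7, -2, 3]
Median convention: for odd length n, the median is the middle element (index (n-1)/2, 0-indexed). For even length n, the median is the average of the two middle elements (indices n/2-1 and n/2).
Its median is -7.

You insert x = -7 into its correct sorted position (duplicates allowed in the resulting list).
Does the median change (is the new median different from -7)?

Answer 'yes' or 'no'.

Old median = -7
Insert x = -7
New median = -7
Changed? no

Answer: no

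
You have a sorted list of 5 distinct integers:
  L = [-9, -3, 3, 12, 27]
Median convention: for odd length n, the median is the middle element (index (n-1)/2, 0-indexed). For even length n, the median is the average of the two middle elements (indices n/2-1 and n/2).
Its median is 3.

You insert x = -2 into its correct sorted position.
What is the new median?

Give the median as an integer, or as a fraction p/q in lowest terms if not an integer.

Old list (sorted, length 5): [-9, -3, 3, 12, 27]
Old median = 3
Insert x = -2
Old length odd (5). Middle was index 2 = 3.
New length even (6). New median = avg of two middle elements.
x = -2: 2 elements are < x, 3 elements are > x.
New sorted list: [-9, -3, -2, 3, 12, 27]
New median = 1/2

Answer: 1/2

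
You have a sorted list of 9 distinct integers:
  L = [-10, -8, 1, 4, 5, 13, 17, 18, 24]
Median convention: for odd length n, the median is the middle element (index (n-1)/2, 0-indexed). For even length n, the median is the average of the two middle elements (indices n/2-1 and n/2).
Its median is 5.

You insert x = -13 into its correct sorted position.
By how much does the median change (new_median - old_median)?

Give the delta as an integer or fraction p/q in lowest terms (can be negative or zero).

Answer: -1/2

Derivation:
Old median = 5
After inserting x = -13: new sorted = [-13, -10, -8, 1, 4, 5, 13, 17, 18, 24]
New median = 9/2
Delta = 9/2 - 5 = -1/2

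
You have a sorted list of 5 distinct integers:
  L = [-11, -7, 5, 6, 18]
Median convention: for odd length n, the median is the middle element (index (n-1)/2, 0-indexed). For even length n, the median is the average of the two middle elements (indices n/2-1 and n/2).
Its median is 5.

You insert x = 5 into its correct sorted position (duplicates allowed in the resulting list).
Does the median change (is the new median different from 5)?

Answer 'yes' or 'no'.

Answer: no

Derivation:
Old median = 5
Insert x = 5
New median = 5
Changed? no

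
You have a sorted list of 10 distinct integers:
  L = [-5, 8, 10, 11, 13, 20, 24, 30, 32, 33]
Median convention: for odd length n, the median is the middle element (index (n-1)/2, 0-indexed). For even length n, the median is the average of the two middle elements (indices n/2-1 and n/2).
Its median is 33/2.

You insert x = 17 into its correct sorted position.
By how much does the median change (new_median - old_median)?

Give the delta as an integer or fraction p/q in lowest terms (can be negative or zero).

Answer: 1/2

Derivation:
Old median = 33/2
After inserting x = 17: new sorted = [-5, 8, 10, 11, 13, 17, 20, 24, 30, 32, 33]
New median = 17
Delta = 17 - 33/2 = 1/2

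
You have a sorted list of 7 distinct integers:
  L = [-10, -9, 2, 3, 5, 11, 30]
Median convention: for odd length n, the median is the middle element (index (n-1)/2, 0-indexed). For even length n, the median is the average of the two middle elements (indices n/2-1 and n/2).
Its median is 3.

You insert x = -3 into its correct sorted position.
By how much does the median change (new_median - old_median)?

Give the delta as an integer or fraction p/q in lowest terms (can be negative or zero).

Old median = 3
After inserting x = -3: new sorted = [-10, -9, -3, 2, 3, 5, 11, 30]
New median = 5/2
Delta = 5/2 - 3 = -1/2

Answer: -1/2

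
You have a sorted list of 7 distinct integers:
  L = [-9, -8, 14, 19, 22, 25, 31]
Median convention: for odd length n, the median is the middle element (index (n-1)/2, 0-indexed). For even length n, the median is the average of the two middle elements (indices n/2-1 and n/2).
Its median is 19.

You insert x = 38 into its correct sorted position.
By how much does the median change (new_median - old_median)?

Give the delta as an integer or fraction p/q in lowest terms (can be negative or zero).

Answer: 3/2

Derivation:
Old median = 19
After inserting x = 38: new sorted = [-9, -8, 14, 19, 22, 25, 31, 38]
New median = 41/2
Delta = 41/2 - 19 = 3/2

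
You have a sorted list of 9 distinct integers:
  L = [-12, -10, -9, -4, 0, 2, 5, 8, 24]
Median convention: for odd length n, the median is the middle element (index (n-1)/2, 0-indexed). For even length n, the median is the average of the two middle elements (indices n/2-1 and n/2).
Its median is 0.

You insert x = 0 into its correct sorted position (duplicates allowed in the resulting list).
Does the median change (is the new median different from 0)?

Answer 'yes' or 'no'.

Answer: no

Derivation:
Old median = 0
Insert x = 0
New median = 0
Changed? no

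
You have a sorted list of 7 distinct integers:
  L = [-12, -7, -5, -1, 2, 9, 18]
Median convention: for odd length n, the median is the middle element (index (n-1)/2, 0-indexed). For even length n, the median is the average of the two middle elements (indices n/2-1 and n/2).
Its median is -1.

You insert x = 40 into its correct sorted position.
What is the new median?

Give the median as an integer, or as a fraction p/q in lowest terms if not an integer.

Old list (sorted, length 7): [-12, -7, -5, -1, 2, 9, 18]
Old median = -1
Insert x = 40
Old length odd (7). Middle was index 3 = -1.
New length even (8). New median = avg of two middle elements.
x = 40: 7 elements are < x, 0 elements are > x.
New sorted list: [-12, -7, -5, -1, 2, 9, 18, 40]
New median = 1/2

Answer: 1/2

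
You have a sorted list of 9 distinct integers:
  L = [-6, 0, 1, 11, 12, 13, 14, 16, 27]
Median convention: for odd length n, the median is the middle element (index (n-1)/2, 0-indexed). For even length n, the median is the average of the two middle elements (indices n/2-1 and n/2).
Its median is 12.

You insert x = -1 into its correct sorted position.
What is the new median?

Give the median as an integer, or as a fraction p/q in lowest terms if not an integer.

Answer: 23/2

Derivation:
Old list (sorted, length 9): [-6, 0, 1, 11, 12, 13, 14, 16, 27]
Old median = 12
Insert x = -1
Old length odd (9). Middle was index 4 = 12.
New length even (10). New median = avg of two middle elements.
x = -1: 1 elements are < x, 8 elements are > x.
New sorted list: [-6, -1, 0, 1, 11, 12, 13, 14, 16, 27]
New median = 23/2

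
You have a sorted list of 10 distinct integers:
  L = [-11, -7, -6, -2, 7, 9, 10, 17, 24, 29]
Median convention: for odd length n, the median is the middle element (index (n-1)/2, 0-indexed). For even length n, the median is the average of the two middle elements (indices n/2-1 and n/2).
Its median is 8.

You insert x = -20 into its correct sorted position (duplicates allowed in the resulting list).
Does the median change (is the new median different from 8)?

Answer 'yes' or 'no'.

Old median = 8
Insert x = -20
New median = 7
Changed? yes

Answer: yes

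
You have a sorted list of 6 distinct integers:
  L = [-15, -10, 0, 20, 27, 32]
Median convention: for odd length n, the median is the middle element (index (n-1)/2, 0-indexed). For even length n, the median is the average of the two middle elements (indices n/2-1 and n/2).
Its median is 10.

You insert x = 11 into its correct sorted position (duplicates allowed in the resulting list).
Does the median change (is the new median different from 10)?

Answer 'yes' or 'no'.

Old median = 10
Insert x = 11
New median = 11
Changed? yes

Answer: yes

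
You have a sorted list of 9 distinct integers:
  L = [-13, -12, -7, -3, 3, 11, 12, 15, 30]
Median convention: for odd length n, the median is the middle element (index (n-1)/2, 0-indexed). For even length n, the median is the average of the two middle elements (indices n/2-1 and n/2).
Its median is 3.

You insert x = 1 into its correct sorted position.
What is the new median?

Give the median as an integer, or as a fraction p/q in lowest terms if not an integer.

Answer: 2

Derivation:
Old list (sorted, length 9): [-13, -12, -7, -3, 3, 11, 12, 15, 30]
Old median = 3
Insert x = 1
Old length odd (9). Middle was index 4 = 3.
New length even (10). New median = avg of two middle elements.
x = 1: 4 elements are < x, 5 elements are > x.
New sorted list: [-13, -12, -7, -3, 1, 3, 11, 12, 15, 30]
New median = 2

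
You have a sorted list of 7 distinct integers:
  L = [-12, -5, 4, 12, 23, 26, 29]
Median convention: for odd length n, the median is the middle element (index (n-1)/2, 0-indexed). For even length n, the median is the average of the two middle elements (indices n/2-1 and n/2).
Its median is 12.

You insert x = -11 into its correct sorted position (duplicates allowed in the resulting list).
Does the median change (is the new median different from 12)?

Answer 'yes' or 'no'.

Answer: yes

Derivation:
Old median = 12
Insert x = -11
New median = 8
Changed? yes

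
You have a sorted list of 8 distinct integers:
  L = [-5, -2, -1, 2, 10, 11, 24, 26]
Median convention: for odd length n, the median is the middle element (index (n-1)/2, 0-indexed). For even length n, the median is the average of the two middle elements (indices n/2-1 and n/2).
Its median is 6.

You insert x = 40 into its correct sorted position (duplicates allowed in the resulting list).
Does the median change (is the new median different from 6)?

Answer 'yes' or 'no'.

Old median = 6
Insert x = 40
New median = 10
Changed? yes

Answer: yes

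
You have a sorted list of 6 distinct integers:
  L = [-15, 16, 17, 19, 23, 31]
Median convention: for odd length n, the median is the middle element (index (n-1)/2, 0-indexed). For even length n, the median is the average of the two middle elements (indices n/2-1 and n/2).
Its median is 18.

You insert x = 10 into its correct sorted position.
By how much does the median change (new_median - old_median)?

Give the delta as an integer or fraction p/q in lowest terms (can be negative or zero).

Answer: -1

Derivation:
Old median = 18
After inserting x = 10: new sorted = [-15, 10, 16, 17, 19, 23, 31]
New median = 17
Delta = 17 - 18 = -1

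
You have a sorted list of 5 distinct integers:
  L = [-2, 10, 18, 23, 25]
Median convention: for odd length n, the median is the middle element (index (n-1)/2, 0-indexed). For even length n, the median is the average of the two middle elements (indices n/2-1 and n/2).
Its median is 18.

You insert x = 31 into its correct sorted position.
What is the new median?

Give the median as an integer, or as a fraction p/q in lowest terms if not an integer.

Answer: 41/2

Derivation:
Old list (sorted, length 5): [-2, 10, 18, 23, 25]
Old median = 18
Insert x = 31
Old length odd (5). Middle was index 2 = 18.
New length even (6). New median = avg of two middle elements.
x = 31: 5 elements are < x, 0 elements are > x.
New sorted list: [-2, 10, 18, 23, 25, 31]
New median = 41/2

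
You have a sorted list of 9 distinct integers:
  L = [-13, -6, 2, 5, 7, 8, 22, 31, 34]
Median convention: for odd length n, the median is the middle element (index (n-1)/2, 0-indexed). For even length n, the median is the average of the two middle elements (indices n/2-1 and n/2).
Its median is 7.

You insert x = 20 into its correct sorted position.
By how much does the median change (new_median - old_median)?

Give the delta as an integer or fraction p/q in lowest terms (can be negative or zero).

Answer: 1/2

Derivation:
Old median = 7
After inserting x = 20: new sorted = [-13, -6, 2, 5, 7, 8, 20, 22, 31, 34]
New median = 15/2
Delta = 15/2 - 7 = 1/2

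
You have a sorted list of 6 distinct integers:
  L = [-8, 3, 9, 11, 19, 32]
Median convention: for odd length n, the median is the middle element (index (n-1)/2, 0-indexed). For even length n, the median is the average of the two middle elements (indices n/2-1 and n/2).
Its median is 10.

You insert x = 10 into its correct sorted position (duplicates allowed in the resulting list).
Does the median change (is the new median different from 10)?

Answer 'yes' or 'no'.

Answer: no

Derivation:
Old median = 10
Insert x = 10
New median = 10
Changed? no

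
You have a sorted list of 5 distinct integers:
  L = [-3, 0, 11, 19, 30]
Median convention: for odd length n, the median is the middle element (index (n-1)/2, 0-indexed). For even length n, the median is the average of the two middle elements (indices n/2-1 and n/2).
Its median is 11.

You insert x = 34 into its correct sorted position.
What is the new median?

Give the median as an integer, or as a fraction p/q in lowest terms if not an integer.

Answer: 15

Derivation:
Old list (sorted, length 5): [-3, 0, 11, 19, 30]
Old median = 11
Insert x = 34
Old length odd (5). Middle was index 2 = 11.
New length even (6). New median = avg of two middle elements.
x = 34: 5 elements are < x, 0 elements are > x.
New sorted list: [-3, 0, 11, 19, 30, 34]
New median = 15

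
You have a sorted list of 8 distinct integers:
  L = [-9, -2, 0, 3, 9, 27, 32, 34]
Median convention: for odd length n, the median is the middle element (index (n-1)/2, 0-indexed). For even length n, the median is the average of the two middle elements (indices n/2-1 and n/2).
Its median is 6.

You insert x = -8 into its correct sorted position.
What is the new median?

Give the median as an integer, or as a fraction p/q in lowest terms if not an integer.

Answer: 3

Derivation:
Old list (sorted, length 8): [-9, -2, 0, 3, 9, 27, 32, 34]
Old median = 6
Insert x = -8
Old length even (8). Middle pair: indices 3,4 = 3,9.
New length odd (9). New median = single middle element.
x = -8: 1 elements are < x, 7 elements are > x.
New sorted list: [-9, -8, -2, 0, 3, 9, 27, 32, 34]
New median = 3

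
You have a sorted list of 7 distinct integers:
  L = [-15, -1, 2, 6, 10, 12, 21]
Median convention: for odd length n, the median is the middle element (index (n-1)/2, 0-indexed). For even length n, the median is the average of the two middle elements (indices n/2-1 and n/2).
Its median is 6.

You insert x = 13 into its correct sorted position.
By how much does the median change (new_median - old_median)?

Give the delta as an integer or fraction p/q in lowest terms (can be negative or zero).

Old median = 6
After inserting x = 13: new sorted = [-15, -1, 2, 6, 10, 12, 13, 21]
New median = 8
Delta = 8 - 6 = 2

Answer: 2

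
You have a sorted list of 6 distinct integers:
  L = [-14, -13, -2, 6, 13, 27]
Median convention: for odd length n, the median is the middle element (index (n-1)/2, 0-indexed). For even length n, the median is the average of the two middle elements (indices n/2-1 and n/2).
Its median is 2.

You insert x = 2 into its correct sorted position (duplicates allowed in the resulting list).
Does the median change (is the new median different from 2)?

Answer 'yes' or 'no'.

Answer: no

Derivation:
Old median = 2
Insert x = 2
New median = 2
Changed? no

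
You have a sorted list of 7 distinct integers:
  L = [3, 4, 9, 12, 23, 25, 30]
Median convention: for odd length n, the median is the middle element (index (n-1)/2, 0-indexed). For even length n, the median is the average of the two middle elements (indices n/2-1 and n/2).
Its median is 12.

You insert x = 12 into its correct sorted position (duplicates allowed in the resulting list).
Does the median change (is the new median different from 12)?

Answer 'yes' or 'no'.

Old median = 12
Insert x = 12
New median = 12
Changed? no

Answer: no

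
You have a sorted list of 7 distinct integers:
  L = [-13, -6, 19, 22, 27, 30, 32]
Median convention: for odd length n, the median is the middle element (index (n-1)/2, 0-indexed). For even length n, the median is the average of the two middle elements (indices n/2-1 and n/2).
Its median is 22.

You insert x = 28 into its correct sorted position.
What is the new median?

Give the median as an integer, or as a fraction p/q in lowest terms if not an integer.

Old list (sorted, length 7): [-13, -6, 19, 22, 27, 30, 32]
Old median = 22
Insert x = 28
Old length odd (7). Middle was index 3 = 22.
New length even (8). New median = avg of two middle elements.
x = 28: 5 elements are < x, 2 elements are > x.
New sorted list: [-13, -6, 19, 22, 27, 28, 30, 32]
New median = 49/2

Answer: 49/2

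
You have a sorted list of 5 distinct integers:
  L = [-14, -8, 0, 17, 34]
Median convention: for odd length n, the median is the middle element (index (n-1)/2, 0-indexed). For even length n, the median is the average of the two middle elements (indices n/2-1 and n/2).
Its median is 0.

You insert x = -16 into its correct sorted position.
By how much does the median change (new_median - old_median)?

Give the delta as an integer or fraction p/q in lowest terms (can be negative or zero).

Answer: -4

Derivation:
Old median = 0
After inserting x = -16: new sorted = [-16, -14, -8, 0, 17, 34]
New median = -4
Delta = -4 - 0 = -4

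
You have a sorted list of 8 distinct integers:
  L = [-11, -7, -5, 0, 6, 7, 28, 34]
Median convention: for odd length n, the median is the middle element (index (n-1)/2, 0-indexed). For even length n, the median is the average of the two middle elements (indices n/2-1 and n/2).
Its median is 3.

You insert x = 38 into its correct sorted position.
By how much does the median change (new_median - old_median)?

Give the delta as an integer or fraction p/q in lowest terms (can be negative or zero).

Old median = 3
After inserting x = 38: new sorted = [-11, -7, -5, 0, 6, 7, 28, 34, 38]
New median = 6
Delta = 6 - 3 = 3

Answer: 3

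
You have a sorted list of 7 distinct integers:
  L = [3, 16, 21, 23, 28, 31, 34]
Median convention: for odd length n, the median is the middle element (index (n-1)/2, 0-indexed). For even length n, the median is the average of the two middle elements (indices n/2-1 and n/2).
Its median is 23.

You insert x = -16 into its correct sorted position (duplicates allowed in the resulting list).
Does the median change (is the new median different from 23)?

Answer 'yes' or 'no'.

Old median = 23
Insert x = -16
New median = 22
Changed? yes

Answer: yes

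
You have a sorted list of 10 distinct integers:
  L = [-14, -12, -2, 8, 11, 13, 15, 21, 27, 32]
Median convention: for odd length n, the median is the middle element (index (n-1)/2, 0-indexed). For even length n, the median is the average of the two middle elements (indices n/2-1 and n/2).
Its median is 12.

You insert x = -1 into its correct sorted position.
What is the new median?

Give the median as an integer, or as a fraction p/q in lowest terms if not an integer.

Answer: 11

Derivation:
Old list (sorted, length 10): [-14, -12, -2, 8, 11, 13, 15, 21, 27, 32]
Old median = 12
Insert x = -1
Old length even (10). Middle pair: indices 4,5 = 11,13.
New length odd (11). New median = single middle element.
x = -1: 3 elements are < x, 7 elements are > x.
New sorted list: [-14, -12, -2, -1, 8, 11, 13, 15, 21, 27, 32]
New median = 11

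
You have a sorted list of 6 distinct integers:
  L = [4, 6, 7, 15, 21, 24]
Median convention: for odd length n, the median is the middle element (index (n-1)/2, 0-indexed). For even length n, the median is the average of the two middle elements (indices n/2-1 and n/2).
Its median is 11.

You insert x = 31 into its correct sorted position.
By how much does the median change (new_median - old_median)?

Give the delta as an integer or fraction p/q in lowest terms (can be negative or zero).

Old median = 11
After inserting x = 31: new sorted = [4, 6, 7, 15, 21, 24, 31]
New median = 15
Delta = 15 - 11 = 4

Answer: 4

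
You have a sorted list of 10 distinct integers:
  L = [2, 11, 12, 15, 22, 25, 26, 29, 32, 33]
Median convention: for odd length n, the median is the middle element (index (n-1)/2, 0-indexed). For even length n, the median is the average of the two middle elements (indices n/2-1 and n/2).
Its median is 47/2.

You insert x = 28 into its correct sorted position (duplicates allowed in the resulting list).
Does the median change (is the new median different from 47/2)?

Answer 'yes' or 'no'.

Old median = 47/2
Insert x = 28
New median = 25
Changed? yes

Answer: yes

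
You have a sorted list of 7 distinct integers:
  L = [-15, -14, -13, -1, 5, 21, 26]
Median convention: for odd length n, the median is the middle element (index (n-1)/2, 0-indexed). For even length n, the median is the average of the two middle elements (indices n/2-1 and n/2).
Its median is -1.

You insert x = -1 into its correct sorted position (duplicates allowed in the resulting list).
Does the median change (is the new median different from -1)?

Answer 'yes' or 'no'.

Old median = -1
Insert x = -1
New median = -1
Changed? no

Answer: no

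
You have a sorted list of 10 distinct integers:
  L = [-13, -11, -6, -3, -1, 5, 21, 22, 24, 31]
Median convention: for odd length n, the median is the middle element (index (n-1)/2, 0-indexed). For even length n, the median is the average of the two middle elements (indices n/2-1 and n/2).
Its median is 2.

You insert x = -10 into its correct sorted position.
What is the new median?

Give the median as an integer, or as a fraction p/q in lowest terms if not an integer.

Old list (sorted, length 10): [-13, -11, -6, -3, -1, 5, 21, 22, 24, 31]
Old median = 2
Insert x = -10
Old length even (10). Middle pair: indices 4,5 = -1,5.
New length odd (11). New median = single middle element.
x = -10: 2 elements are < x, 8 elements are > x.
New sorted list: [-13, -11, -10, -6, -3, -1, 5, 21, 22, 24, 31]
New median = -1

Answer: -1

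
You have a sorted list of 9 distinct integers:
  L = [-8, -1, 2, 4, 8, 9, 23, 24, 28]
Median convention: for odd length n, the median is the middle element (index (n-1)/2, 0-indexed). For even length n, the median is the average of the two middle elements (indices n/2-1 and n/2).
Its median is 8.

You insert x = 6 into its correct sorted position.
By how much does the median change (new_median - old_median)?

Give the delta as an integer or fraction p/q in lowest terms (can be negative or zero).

Old median = 8
After inserting x = 6: new sorted = [-8, -1, 2, 4, 6, 8, 9, 23, 24, 28]
New median = 7
Delta = 7 - 8 = -1

Answer: -1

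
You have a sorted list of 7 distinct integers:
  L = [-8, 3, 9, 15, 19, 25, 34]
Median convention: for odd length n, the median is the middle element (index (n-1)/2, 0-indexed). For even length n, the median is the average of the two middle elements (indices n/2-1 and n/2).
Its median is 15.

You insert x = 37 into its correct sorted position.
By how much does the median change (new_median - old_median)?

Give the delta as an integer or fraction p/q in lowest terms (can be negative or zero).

Old median = 15
After inserting x = 37: new sorted = [-8, 3, 9, 15, 19, 25, 34, 37]
New median = 17
Delta = 17 - 15 = 2

Answer: 2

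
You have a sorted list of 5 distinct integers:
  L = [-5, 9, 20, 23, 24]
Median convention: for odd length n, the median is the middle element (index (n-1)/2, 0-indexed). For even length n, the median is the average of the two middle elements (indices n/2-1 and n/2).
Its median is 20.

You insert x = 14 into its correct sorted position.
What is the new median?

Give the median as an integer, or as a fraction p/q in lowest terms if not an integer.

Old list (sorted, length 5): [-5, 9, 20, 23, 24]
Old median = 20
Insert x = 14
Old length odd (5). Middle was index 2 = 20.
New length even (6). New median = avg of two middle elements.
x = 14: 2 elements are < x, 3 elements are > x.
New sorted list: [-5, 9, 14, 20, 23, 24]
New median = 17

Answer: 17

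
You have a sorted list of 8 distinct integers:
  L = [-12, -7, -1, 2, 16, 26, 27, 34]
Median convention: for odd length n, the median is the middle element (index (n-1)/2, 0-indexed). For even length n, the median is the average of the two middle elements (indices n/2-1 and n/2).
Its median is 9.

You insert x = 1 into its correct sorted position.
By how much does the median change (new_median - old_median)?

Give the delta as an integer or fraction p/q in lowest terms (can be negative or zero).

Answer: -7

Derivation:
Old median = 9
After inserting x = 1: new sorted = [-12, -7, -1, 1, 2, 16, 26, 27, 34]
New median = 2
Delta = 2 - 9 = -7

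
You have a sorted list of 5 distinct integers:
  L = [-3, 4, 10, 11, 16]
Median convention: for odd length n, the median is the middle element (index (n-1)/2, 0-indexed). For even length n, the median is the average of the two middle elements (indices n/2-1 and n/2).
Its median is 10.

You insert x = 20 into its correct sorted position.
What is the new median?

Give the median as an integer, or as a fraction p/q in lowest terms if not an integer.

Answer: 21/2

Derivation:
Old list (sorted, length 5): [-3, 4, 10, 11, 16]
Old median = 10
Insert x = 20
Old length odd (5). Middle was index 2 = 10.
New length even (6). New median = avg of two middle elements.
x = 20: 5 elements are < x, 0 elements are > x.
New sorted list: [-3, 4, 10, 11, 16, 20]
New median = 21/2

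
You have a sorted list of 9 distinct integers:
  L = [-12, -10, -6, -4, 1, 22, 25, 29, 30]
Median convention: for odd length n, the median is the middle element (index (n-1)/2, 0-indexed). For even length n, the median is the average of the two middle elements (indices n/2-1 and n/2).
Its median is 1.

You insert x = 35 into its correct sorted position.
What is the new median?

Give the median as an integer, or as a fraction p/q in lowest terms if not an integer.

Answer: 23/2

Derivation:
Old list (sorted, length 9): [-12, -10, -6, -4, 1, 22, 25, 29, 30]
Old median = 1
Insert x = 35
Old length odd (9). Middle was index 4 = 1.
New length even (10). New median = avg of two middle elements.
x = 35: 9 elements are < x, 0 elements are > x.
New sorted list: [-12, -10, -6, -4, 1, 22, 25, 29, 30, 35]
New median = 23/2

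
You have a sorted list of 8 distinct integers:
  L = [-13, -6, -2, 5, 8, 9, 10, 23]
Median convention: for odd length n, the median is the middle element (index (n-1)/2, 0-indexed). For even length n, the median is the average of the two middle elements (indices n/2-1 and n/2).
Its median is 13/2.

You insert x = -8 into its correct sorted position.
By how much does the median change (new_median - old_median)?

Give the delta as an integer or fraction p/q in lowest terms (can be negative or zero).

Old median = 13/2
After inserting x = -8: new sorted = [-13, -8, -6, -2, 5, 8, 9, 10, 23]
New median = 5
Delta = 5 - 13/2 = -3/2

Answer: -3/2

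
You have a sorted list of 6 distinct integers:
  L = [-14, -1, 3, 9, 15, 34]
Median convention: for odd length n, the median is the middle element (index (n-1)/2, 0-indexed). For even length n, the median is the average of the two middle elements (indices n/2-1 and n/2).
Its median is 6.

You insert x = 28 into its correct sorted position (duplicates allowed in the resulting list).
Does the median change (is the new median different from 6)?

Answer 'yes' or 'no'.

Old median = 6
Insert x = 28
New median = 9
Changed? yes

Answer: yes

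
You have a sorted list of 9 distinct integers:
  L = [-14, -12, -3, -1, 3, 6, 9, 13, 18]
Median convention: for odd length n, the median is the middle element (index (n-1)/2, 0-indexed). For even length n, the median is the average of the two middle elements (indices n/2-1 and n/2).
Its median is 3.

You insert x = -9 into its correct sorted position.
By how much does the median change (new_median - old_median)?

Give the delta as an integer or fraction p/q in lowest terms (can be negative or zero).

Old median = 3
After inserting x = -9: new sorted = [-14, -12, -9, -3, -1, 3, 6, 9, 13, 18]
New median = 1
Delta = 1 - 3 = -2

Answer: -2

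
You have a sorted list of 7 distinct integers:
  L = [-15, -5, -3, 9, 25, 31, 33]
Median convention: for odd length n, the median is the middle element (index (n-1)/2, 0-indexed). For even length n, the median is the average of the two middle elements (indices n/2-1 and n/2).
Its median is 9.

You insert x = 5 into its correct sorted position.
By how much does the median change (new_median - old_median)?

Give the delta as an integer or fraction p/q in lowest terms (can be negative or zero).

Answer: -2

Derivation:
Old median = 9
After inserting x = 5: new sorted = [-15, -5, -3, 5, 9, 25, 31, 33]
New median = 7
Delta = 7 - 9 = -2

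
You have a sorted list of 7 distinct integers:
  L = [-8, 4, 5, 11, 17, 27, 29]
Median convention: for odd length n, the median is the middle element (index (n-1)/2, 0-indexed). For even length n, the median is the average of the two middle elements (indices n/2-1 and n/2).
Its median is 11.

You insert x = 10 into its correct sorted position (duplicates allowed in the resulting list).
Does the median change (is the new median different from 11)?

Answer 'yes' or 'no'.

Old median = 11
Insert x = 10
New median = 21/2
Changed? yes

Answer: yes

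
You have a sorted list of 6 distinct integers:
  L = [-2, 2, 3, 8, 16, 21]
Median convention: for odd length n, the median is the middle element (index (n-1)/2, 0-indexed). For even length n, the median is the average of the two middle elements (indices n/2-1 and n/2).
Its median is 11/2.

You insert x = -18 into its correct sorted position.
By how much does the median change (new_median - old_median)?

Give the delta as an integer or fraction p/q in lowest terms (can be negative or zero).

Old median = 11/2
After inserting x = -18: new sorted = [-18, -2, 2, 3, 8, 16, 21]
New median = 3
Delta = 3 - 11/2 = -5/2

Answer: -5/2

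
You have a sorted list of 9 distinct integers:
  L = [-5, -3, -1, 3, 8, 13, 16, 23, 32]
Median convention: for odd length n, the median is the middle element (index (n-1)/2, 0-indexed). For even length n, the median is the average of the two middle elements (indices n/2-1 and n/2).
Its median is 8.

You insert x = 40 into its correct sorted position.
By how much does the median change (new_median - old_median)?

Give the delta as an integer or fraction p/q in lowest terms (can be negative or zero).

Answer: 5/2

Derivation:
Old median = 8
After inserting x = 40: new sorted = [-5, -3, -1, 3, 8, 13, 16, 23, 32, 40]
New median = 21/2
Delta = 21/2 - 8 = 5/2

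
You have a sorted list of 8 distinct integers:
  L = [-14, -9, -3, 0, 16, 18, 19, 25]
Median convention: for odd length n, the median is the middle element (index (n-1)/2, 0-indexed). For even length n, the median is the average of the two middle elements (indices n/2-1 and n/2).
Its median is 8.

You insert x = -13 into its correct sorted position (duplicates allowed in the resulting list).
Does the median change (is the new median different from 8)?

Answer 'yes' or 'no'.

Answer: yes

Derivation:
Old median = 8
Insert x = -13
New median = 0
Changed? yes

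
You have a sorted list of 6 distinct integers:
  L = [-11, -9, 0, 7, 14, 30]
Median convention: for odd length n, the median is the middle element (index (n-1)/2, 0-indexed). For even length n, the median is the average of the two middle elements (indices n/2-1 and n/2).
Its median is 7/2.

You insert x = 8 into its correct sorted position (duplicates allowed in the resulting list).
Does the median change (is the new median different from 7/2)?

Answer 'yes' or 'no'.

Old median = 7/2
Insert x = 8
New median = 7
Changed? yes

Answer: yes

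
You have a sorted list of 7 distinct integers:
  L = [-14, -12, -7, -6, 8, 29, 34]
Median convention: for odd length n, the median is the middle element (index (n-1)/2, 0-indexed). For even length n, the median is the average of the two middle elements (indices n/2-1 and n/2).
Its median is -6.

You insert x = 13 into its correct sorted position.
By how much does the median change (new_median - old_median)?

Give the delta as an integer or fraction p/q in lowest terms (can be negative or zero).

Answer: 7

Derivation:
Old median = -6
After inserting x = 13: new sorted = [-14, -12, -7, -6, 8, 13, 29, 34]
New median = 1
Delta = 1 - -6 = 7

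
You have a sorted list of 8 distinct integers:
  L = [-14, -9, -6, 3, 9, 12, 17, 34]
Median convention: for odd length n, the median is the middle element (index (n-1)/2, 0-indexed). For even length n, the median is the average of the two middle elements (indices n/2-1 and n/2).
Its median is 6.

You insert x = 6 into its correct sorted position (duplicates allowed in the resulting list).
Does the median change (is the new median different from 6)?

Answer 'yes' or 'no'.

Answer: no

Derivation:
Old median = 6
Insert x = 6
New median = 6
Changed? no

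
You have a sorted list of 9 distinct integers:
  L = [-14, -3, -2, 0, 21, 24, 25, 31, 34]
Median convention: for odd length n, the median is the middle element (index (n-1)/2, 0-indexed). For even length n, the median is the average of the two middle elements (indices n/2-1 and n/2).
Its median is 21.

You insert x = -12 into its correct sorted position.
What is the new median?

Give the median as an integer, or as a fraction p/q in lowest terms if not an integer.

Answer: 21/2

Derivation:
Old list (sorted, length 9): [-14, -3, -2, 0, 21, 24, 25, 31, 34]
Old median = 21
Insert x = -12
Old length odd (9). Middle was index 4 = 21.
New length even (10). New median = avg of two middle elements.
x = -12: 1 elements are < x, 8 elements are > x.
New sorted list: [-14, -12, -3, -2, 0, 21, 24, 25, 31, 34]
New median = 21/2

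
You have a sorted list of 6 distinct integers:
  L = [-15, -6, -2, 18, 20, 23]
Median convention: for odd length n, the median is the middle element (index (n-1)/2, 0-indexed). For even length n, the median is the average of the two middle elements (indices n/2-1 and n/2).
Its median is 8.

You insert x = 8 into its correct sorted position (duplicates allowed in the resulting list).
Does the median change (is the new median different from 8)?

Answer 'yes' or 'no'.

Answer: no

Derivation:
Old median = 8
Insert x = 8
New median = 8
Changed? no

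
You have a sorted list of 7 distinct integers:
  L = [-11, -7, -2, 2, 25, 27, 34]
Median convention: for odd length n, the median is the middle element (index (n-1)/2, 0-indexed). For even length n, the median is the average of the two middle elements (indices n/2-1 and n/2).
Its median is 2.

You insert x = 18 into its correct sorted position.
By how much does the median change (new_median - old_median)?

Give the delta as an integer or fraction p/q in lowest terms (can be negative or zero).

Old median = 2
After inserting x = 18: new sorted = [-11, -7, -2, 2, 18, 25, 27, 34]
New median = 10
Delta = 10 - 2 = 8

Answer: 8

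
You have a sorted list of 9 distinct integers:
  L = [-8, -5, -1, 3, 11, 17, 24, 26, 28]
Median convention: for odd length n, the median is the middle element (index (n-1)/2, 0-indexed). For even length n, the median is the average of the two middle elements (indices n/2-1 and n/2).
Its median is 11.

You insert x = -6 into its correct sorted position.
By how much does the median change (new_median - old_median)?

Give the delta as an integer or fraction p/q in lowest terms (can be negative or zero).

Old median = 11
After inserting x = -6: new sorted = [-8, -6, -5, -1, 3, 11, 17, 24, 26, 28]
New median = 7
Delta = 7 - 11 = -4

Answer: -4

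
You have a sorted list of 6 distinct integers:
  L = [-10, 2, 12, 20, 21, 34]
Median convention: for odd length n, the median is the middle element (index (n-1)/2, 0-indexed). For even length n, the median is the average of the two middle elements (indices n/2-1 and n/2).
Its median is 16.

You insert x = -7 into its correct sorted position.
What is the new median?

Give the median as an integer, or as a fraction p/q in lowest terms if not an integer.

Old list (sorted, length 6): [-10, 2, 12, 20, 21, 34]
Old median = 16
Insert x = -7
Old length even (6). Middle pair: indices 2,3 = 12,20.
New length odd (7). New median = single middle element.
x = -7: 1 elements are < x, 5 elements are > x.
New sorted list: [-10, -7, 2, 12, 20, 21, 34]
New median = 12

Answer: 12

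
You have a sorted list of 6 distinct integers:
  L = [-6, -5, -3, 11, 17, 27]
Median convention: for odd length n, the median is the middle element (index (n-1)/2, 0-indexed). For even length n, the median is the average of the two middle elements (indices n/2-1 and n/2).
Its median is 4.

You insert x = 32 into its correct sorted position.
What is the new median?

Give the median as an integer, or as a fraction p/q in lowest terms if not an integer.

Answer: 11

Derivation:
Old list (sorted, length 6): [-6, -5, -3, 11, 17, 27]
Old median = 4
Insert x = 32
Old length even (6). Middle pair: indices 2,3 = -3,11.
New length odd (7). New median = single middle element.
x = 32: 6 elements are < x, 0 elements are > x.
New sorted list: [-6, -5, -3, 11, 17, 27, 32]
New median = 11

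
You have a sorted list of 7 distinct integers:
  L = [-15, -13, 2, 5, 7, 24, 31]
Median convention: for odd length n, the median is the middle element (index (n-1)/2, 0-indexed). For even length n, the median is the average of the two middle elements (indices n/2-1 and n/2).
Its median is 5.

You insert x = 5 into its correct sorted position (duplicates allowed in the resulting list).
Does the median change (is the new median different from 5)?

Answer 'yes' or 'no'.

Answer: no

Derivation:
Old median = 5
Insert x = 5
New median = 5
Changed? no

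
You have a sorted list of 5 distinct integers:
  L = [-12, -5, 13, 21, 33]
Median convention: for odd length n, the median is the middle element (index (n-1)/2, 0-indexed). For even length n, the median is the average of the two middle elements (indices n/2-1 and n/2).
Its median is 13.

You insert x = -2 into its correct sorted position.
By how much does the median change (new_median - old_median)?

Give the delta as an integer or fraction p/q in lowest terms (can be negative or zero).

Old median = 13
After inserting x = -2: new sorted = [-12, -5, -2, 13, 21, 33]
New median = 11/2
Delta = 11/2 - 13 = -15/2

Answer: -15/2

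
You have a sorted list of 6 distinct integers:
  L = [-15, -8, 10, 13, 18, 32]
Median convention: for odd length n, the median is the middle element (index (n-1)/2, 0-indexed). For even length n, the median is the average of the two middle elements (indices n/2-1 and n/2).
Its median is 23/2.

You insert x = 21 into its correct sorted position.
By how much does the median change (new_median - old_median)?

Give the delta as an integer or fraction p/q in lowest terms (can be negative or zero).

Old median = 23/2
After inserting x = 21: new sorted = [-15, -8, 10, 13, 18, 21, 32]
New median = 13
Delta = 13 - 23/2 = 3/2

Answer: 3/2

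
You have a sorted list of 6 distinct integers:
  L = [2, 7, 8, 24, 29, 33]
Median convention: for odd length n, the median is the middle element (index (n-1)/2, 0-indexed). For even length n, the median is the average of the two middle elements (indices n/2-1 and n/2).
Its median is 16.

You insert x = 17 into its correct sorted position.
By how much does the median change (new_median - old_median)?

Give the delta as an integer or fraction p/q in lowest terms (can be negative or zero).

Answer: 1

Derivation:
Old median = 16
After inserting x = 17: new sorted = [2, 7, 8, 17, 24, 29, 33]
New median = 17
Delta = 17 - 16 = 1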